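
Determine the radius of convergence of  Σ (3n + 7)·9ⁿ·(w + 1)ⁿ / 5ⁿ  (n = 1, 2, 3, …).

The ratio of consecutive coefficients is [(3(n+1) + 7)/(3n + 7)] · 9/5 → 9/5.
The series converges when 9/5 · |w + 1| < 1, giving R = 5/9.

R = 5/9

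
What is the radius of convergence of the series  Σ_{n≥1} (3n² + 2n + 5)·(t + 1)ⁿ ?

Ratio test: |a_{n+1}/a_n| = (3(n+1)² + 2(n+1) + 5)/(3n² + 2n + 5) → 1 as n → ∞.
Hence R = 1.

R = 1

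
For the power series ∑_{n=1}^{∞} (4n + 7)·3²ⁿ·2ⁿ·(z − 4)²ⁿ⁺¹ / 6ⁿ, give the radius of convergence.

Apply the ratio test: |a_{n+1}| / |a_n| = [(4(n+1) + 7)/(4n + 7)] · 9·2/6, which tends to 3 as n → ∞.
Writing y = (z − 4)², the series in y has radius 1/3, so |z − 4| < √(1/3) and R = √3/3.

R = √3/3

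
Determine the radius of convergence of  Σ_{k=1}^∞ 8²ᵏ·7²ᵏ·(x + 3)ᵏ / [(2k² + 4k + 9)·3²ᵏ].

R = 9/3136

Ratio test: |a_{k+1}/a_k| = [(2k² + 4k + 9)/(2(k+1)² + 4(k+1) + 9)] · 64·49/9 → 3136/9 as k → ∞.
Convergence for |x + 3| · 3136/9 < 1, i.e. |x + 3| < 9/3136. So R = 9/3136.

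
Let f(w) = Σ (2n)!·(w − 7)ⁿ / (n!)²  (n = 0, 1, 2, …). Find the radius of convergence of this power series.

R = 1/4

Apply the ratio test: |a_{n+1}| / |a_n| = (2n+1)·(2n+2)/(n+1)², which tends to 4 as n → ∞.
Convergence for |w − 7| · 4 < 1, i.e. |w − 7| < 1/4. So R = 1/4.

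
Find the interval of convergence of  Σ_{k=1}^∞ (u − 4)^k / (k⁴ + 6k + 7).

Apply the ratio test: |a_{k+1}| / |a_k| = (k⁴ + 6k + 7)/((k+1)⁴ + 6(k+1) + 7), which tends to 1 as k → ∞.
Hence R = 1.
Endpoint u = 5: the terms are on the order of 1/k⁴, so the series converges absolutely by comparison with the p-series (p = 4 > 1).
Check u = 3: the series is dominated by a constant times Σ 1/k⁴, which converges (p = 4 > 1).

[3, 5]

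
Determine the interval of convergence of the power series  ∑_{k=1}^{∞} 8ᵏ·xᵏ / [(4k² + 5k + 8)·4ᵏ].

By the ratio test, |a_{k+1}/a_k| = [(4k² + 5k + 8)/(4(k+1)² + 5(k+1) + 8)] · 8/4 → 2.
Thus R = 1/(2) = 1/2.
Endpoint x = 1/2: absolute convergence follows by limit comparison with Σ 1/k².
Endpoint x = -1/2: absolute convergence follows by limit comparison with Σ 1/k².

[-1/2, 1/2]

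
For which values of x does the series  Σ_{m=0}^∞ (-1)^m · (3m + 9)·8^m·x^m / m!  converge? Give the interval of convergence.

Apply the ratio test: |a_{m+1}| / |a_m| = (3(m+1) + 9)/(3m + 9) · 8 · 1/(m+1), which tends to 0 as m → ∞.
The ratio tends to 0 regardless of x, hence R = ∞.

(−∞, ∞)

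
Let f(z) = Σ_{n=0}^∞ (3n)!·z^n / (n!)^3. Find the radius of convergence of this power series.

By the ratio test, |a_{n+1}/a_n| = (3n+1)·(3n+2)·(3n+3)/(n+1)³ → 27.
Hence the series converges for |z| < 1/(27) = 1/27, so the radius of convergence is 1/27.

R = 1/27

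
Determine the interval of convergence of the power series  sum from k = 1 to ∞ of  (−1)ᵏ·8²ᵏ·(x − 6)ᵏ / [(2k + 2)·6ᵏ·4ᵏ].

Ratio test: |a_{k+1}/a_k| = [(2k + 2)/(2(k+1) + 2)] · 64/(6·4) → 8/3 as k → ∞.
Thus R = 1/(8/3) = 3/8.
When x = 51/8, convergence follows from the alternating series test (terms decrease monotonically to 0).
When x = 45/8, the terms behave like c/k; limit comparison with the harmonic series gives divergence.

(45/8, 51/8]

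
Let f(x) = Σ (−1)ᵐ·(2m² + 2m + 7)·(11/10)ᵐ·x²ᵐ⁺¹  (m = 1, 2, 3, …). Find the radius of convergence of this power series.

R = √110/11

By the ratio test, |a_{m+1}/a_m| = [(2(m+1)² + 2(m+1) + 7)/(2m² + 2m + 7)] · 11/10 → 11/10.
Writing y = x², the series in y has radius 10/11, so |x| < √(10/11) and R = √110/11.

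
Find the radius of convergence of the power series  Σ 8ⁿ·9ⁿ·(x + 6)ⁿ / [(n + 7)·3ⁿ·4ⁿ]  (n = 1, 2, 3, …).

By the ratio test, |a_{n+1}/a_n| = [(n + 7)/((n+1) + 7)] · 8·9/(3·4) → 6.
Thus R = 1/(6) = 1/6.

R = 1/6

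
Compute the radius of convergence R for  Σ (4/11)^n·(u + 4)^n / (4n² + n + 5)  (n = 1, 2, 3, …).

By the ratio test, |a_{n+1}/a_n| = [(4n² + n + 5)/(4(n+1)² + (n+1) + 5)] · 4/11 → 4/11.
Convergence for |u + 4| · 4/11 < 1, i.e. |u + 4| < 11/4. So R = 11/4.

R = 11/4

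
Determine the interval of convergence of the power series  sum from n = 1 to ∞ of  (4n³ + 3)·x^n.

Ratio test: |a_{n+1}/a_n| = (4(n+1)³ + 3)/(4n³ + 3) → 1 as n → ∞.
Convergence for |x| < 1, so R = 1.
When x = 1, the terms have absolute value of order n³, which does not tend to 0, so the series diverges by the divergence test.
At x = -1: the n-th term does not approach 0; divergence by the term test.

(-1, 1)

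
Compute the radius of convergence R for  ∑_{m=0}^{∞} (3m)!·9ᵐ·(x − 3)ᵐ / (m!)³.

R = 1/243

The ratio of consecutive coefficients is (3m+1)·(3m+2)·(3m+3)/(m+1)³ · 9 → 243.
Convergence for |x − 3| · 243 < 1, i.e. |x − 3| < 1/243. So R = 1/243.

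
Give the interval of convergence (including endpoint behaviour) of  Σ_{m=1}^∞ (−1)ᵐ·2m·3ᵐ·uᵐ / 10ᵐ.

(-10/3, 10/3)

The ratio of consecutive coefficients is [2(m+1)/2m] · 3/10 → 3/10.
Convergence for |u| · 3/10 < 1, i.e. |u| < 10/3. So R = 10/3.
At u = 10/3: the terms have absolute value of order m, which does not tend to 0, so the series diverges by the divergence test.
Check u = -10/3: the m-th term does not approach 0; divergence by the term test.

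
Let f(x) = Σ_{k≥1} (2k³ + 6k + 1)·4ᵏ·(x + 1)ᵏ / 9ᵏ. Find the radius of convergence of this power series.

R = 9/4

By the ratio test, |a_{k+1}/a_k| = [(2(k+1)³ + 6(k+1) + 1)/(2k³ + 6k + 1)] · 4/9 → 4/9.
Hence the series converges for |x + 1| < 1/(4/9) = 9/4, so the radius of convergence is 9/4.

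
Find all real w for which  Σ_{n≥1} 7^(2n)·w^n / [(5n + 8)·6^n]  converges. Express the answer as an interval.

[-6/49, 6/49)

Apply the ratio test: |a_{n+1}| / |a_n| = [(5n + 8)/(5(n+1) + 8)] · 49/6, which tends to 49/6 as n → ∞.
The series converges when 49/6 · |w| < 1, giving R = 6/49.
At w = 6/49: comparison with the harmonic series Σ 1/n shows the series diverges.
Check w = -6/49: an alternating series whose terms decrease to 0 in absolute value, so it converges by the Leibniz criterion.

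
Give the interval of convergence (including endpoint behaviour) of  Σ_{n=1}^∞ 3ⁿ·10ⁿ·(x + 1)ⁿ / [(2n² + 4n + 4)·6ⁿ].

By the ratio test, |a_{n+1}/a_n| = [(2n² + 4n + 4)/(2(n+1)² + 4(n+1) + 4)] · 3·10/6 → 5.
Thus R = 1/(5) = 1/5.
Check x = -4/5: the terms are on the order of 1/n², so the series converges absolutely by comparison with the p-series (p = 2 > 1).
When x = -6/5, absolute convergence follows by limit comparison with Σ 1/n².

[-6/5, -4/5]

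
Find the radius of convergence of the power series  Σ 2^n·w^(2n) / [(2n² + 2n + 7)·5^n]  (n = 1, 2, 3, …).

R = √10/2

By the ratio test, |a_{n+1}/a_n| = [(2n² + 2n + 7)/(2(n+1)² + 2(n+1) + 7)] · 2/5 → 2/5.
Writing y = w², the series in y has radius 5/2, so |w| < √(5/2) and R = √10/2.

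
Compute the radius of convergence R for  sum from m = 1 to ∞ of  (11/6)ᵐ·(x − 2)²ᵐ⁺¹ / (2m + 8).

Ratio test: |a_{m+1}/a_m| = [(2m + 8)/(2(m+1) + 8)] · 11/6 → 11/6 as m → ∞.
Since the exponent of (x − 2) increases by 2 each term, convergence requires |x − 2|² < 6/11, hence R = √66/11.

R = √66/11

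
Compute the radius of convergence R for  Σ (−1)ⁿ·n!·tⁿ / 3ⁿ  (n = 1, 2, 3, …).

The ratio of consecutive coefficients is (n+1) · 1/3 → ∞.
Since the ratio → ∞, the series diverges for every t ≠ 0, and R = 0.

R = 0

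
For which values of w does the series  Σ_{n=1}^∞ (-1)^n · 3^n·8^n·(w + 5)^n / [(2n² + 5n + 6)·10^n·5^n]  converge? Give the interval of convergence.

By the ratio test, |a_{n+1}/a_n| = [(2n² + 5n + 6)/(2(n+1)² + 5(n+1) + 6)] · 3·8/(10·5) → 12/25.
Thus R = 1/(12/25) = 25/12.
At w = -35/12: the series is dominated by a constant times Σ 1/n², which converges (p = 2 > 1).
Check w = -85/12: absolute convergence follows by limit comparison with Σ 1/n².

[-85/12, -35/12]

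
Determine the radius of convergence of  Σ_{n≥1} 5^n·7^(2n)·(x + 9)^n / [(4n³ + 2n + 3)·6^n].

The ratio of consecutive coefficients is [(4n³ + 2n + 3)/(4(n+1)³ + 2(n+1) + 3)] · 5·49/6 → 245/6.
Convergence for |x + 9| · 245/6 < 1, i.e. |x + 9| < 6/245. So R = 6/245.

R = 6/245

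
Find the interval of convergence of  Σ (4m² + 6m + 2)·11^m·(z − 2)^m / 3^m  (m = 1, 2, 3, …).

Ratio test: |a_{m+1}/a_m| = [(4(m+1)² + 6(m+1) + 2)/(4m² + 6m + 2)] · 11/3 → 11/3 as m → ∞.
Hence the series converges for |z − 2| < 1/(11/3) = 3/11, so the radius of convergence is 3/11.
Endpoint z = 25/11: the terms do not tend to 0, so the series diverges.
When z = 19/11, the m-th term does not approach 0; divergence by the term test.

(19/11, 25/11)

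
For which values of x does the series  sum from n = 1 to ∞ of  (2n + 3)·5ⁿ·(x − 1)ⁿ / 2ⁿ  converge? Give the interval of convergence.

Apply the ratio test: |a_{n+1}| / |a_n| = [(2(n+1) + 3)/(2n + 3)] · 5/2, which tends to 5/2 as n → ∞.
The series converges when 5/2 · |x − 1| < 1, giving R = 2/5.
Endpoint x = 7/5: the n-th term does not approach 0; divergence by the term test.
When x = 3/5, the terms have absolute value of order n, which does not tend to 0, so the series diverges by the divergence test.

(3/5, 7/5)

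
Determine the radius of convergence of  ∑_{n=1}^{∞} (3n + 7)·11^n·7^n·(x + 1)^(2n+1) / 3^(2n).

Apply the ratio test: |a_{n+1}| / |a_n| = [(3(n+1) + 7)/(3n + 7)] · 11·7/9, which tends to 77/9 as n → ∞.
Successive powers of (x + 1) differ by 2, so the series converges when |x + 1|² · 77/9 < 1, i.e. |x + 1| < √(9/77). So R = 3√77/77.

R = 3√77/77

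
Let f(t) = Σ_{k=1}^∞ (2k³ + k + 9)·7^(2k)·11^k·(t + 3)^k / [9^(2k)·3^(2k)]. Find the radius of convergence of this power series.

Ratio test: |a_{k+1}/a_k| = [(2(k+1)³ + (k+1) + 9)/(2k³ + k + 9)] · 49·11/(81·9) → 539/729 as k → ∞.
The series converges when 539/729 · |t + 3| < 1, giving R = 729/539.

R = 729/539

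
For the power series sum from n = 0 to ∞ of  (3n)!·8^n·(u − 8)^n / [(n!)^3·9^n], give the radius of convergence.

By the ratio test, |a_{n+1}/a_n| = (3n+1)·(3n+2)·(3n+3)/(n+1)³ · 8/9 → 24.
Thus R = 1/(24) = 1/24.

R = 1/24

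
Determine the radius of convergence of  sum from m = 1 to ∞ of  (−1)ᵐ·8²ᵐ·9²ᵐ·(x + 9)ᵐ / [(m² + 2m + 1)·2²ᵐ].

Apply the ratio test: |a_{m+1}| / |a_m| = [(m² + 2m + 1)/((m+1)² + 2(m+1) + 1)] · 64·81/4, which tends to 1296 as m → ∞.
Thus R = 1/(1296) = 1/1296.

R = 1/1296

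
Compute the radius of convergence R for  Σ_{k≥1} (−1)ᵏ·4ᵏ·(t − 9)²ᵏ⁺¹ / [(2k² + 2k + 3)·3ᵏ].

Ratio test: |a_{k+1}/a_k| = [(2k² + 2k + 3)/(2(k+1)² + 2(k+1) + 3)] · 4/3 → 4/3 as k → ∞.
Successive powers of (t − 9) differ by 2, so the series converges when |t − 9|² · 4/3 < 1, i.e. |t − 9| < √(3/4). So R = √3/2.

R = √3/2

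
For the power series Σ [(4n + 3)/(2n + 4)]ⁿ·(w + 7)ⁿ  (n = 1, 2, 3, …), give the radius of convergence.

Root test: |a_n|^(1/n) = (4n + 3)/(2n + 4) → 2.
The series converges when 2 · |w + 7| < 1, giving R = 1/2.

R = 1/2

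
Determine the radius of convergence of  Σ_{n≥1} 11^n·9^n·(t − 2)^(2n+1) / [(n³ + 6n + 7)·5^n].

R = √55/33

Apply the ratio test: |a_{n+1}| / |a_n| = [(n³ + 6n + 7)/((n+1)³ + 6(n+1) + 7)] · 11·9/5, which tends to 99/5 as n → ∞.
Since the exponent of (t − 2) increases by 2 each term, convergence requires |t − 2|² < 5/99, hence R = √55/33.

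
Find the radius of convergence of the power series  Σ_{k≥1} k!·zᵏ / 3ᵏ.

By the ratio test, |a_{k+1}/a_k| = (k+1) · 1/3 → ∞.
The terms grow without bound for any z ≠ 0, so R = 0 (convergence only at z = 0).

R = 0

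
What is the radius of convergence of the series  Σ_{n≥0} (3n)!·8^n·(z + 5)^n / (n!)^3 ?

The ratio of consecutive coefficients is (3n+1)·(3n+2)·(3n+3)/(n+1)³ · 8 → 216.
Convergence for |z + 5| · 216 < 1, i.e. |z + 5| < 1/216. So R = 1/216.

R = 1/216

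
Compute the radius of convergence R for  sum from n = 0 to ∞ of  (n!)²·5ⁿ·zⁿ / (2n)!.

Ratio test: |a_{n+1}/a_n| = (n+1)²/[(2n+1)·(2n+2)] · 5 → 5/4 as n → ∞.
Thus R = 1/(5/4) = 4/5.

R = 4/5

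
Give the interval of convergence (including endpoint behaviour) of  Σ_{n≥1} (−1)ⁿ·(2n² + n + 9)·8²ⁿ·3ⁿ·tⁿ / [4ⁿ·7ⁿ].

(-7/48, 7/48)

By the ratio test, |a_{n+1}/a_n| = [(2(n+1)² + (n+1) + 9)/(2n² + n + 9)] · 64·3/(4·7) → 48/7.
Convergence for |t| · 48/7 < 1, i.e. |t| < 7/48. So R = 7/48.
When t = 7/48, the terms have absolute value of order n², which does not tend to 0, so the series diverges by the divergence test.
Endpoint t = -7/48: the terms have absolute value of order n², which does not tend to 0, so the series diverges by the divergence test.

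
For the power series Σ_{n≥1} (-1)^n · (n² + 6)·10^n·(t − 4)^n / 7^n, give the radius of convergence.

Apply the ratio test: |a_{n+1}| / |a_n| = [((n+1)² + 6)/(n² + 6)] · 10/7, which tends to 10/7 as n → ∞.
Hence the series converges for |t − 4| < 1/(10/7) = 7/10, so the radius of convergence is 7/10.

R = 7/10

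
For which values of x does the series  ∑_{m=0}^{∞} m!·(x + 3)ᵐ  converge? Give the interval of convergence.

{-3}

The ratio of consecutive coefficients is (m+1) → ∞.
The ratio grows without bound, so the series diverges whenever (x + 3) ≠ 0; it converges only at x = -3. R = 0.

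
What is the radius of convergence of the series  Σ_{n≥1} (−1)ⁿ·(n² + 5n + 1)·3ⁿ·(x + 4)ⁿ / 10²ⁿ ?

Ratio test: |a_{n+1}/a_n| = [((n+1)² + 5(n+1) + 1)/(n² + 5n + 1)] · 3/100 → 3/100 as n → ∞.
The series converges when 3/100 · |x + 4| < 1, giving R = 100/3.

R = 100/3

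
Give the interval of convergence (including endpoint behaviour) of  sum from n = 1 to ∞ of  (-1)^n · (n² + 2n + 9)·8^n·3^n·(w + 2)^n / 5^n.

By the ratio test, |a_{n+1}/a_n| = [((n+1)² + 2(n+1) + 9)/(n² + 2n + 9)] · 8·3/5 → 24/5.
Thus R = 1/(24/5) = 5/24.
When w = -43/24, the terms have absolute value of order n², which does not tend to 0, so the series diverges by the divergence test.
Endpoint w = -53/24: the terms do not tend to 0, so the series diverges.

(-53/24, -43/24)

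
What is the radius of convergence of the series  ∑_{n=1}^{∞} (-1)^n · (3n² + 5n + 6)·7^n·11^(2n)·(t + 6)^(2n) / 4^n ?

R = 2√7/77

Apply the ratio test: |a_{n+1}| / |a_n| = [(3(n+1)² + 5(n+1) + 6)/(3n² + 5n + 6)] · 7·121/4, which tends to 847/4 as n → ∞.
Writing y = (t + 6)², the series in y has radius 4/847, so |t + 6| < √(4/847) and R = 2√7/77.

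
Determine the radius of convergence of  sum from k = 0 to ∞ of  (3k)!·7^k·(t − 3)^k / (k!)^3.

R = 1/189

Apply the ratio test: |a_{k+1}| / |a_k| = (3k+1)·(3k+2)·(3k+3)/(k+1)³ · 7, which tends to 189 as k → ∞.
Convergence for |t − 3| · 189 < 1, i.e. |t − 3| < 1/189. So R = 1/189.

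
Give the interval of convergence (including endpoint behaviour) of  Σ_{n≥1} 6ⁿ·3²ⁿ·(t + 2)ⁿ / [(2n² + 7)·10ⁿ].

[-59/27, -49/27]

The ratio of consecutive coefficients is [(2n² + 7)/(2(n+1)² + 7)] · 6·9/10 → 27/5.
Convergence for |t + 2| · 27/5 < 1, i.e. |t + 2| < 5/27. So R = 5/27.
Endpoint t = -49/27: absolute convergence follows by limit comparison with Σ 1/n².
When t = -59/27, absolute convergence follows by limit comparison with Σ 1/n².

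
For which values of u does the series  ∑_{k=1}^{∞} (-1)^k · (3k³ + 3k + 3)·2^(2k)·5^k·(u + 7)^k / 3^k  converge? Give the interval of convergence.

The ratio of consecutive coefficients is [(3(k+1)³ + 3(k+1) + 3)/(3k³ + 3k + 3)] · 4·5/3 → 20/3.
The series converges when 20/3 · |u + 7| < 1, giving R = 3/20.
Check u = -137/20: the terms have absolute value of order k³, which does not tend to 0, so the series diverges by the divergence test.
When u = -143/20, the terms do not tend to 0, so the series diverges.

(-143/20, -137/20)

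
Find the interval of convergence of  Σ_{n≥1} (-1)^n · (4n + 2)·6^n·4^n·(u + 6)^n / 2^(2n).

(-37/6, -35/6)

Ratio test: |a_{n+1}/a_n| = [(4(n+1) + 2)/(4n + 2)] · 6·4/4 → 6 as n → ∞.
Convergence for |u + 6| · 6 < 1, i.e. |u + 6| < 1/6. So R = 1/6.
When u = -35/6, the terms have absolute value of order n, which does not tend to 0, so the series diverges by the divergence test.
Endpoint u = -37/6: the terms do not tend to 0, so the series diverges.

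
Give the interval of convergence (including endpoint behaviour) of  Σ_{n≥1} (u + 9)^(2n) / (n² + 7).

[-10, -8]

The ratio of consecutive coefficients is (n² + 7)/((n+1)² + 7) → 1.
Writing y = (u + 9)², the series in y has radius 1, so |u + 9| < √(1) = 1 and R = 1.
When u = -8, the terms are on the order of 1/n², so the series converges absolutely by comparison with the p-series (p = 2 > 1).
When u = -10, the terms are on the order of 1/n², so the series converges absolutely by comparison with the p-series (p = 2 > 1).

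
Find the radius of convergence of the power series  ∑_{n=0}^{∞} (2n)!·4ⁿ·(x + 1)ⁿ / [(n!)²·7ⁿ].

R = 7/16

The ratio of consecutive coefficients is (2n+1)·(2n+2)/(n+1)² · 4/7 → 16/7.
The series converges when 16/7 · |x + 1| < 1, giving R = 7/16.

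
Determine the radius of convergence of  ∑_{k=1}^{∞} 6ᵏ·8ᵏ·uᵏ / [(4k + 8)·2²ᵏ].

Ratio test: |a_{k+1}/a_k| = [(4k + 8)/(4(k+1) + 8)] · 6·8/4 → 12 as k → ∞.
Convergence for |u| · 12 < 1, i.e. |u| < 1/12. So R = 1/12.

R = 1/12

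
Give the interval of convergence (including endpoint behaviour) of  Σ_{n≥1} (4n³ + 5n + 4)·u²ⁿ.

(-1, 1)

Apply the ratio test: |a_{n+1}| / |a_n| = (4(n+1)³ + 5(n+1) + 4)/(4n³ + 5n + 4), which tends to 1 as n → ∞.
Writing y = u², the series in y has radius 1, so |u| < √(1) = 1 and R = 1.
Check u = 1: the terms do not tend to 0, so the series diverges.
At u = -1: the terms do not tend to 0, so the series diverges.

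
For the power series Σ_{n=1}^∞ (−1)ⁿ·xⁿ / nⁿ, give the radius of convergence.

R = ∞

Root test: |a_n|^(1/n) = 1/n → 0.
Since the n-th root of |a_n| tends to 0, the series converges for all real x; R = ∞.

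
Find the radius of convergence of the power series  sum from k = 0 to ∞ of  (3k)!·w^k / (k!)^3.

Apply the ratio test: |a_{k+1}| / |a_k| = (3k+1)·(3k+2)·(3k+3)/(k+1)³, which tends to 27 as k → ∞.
Thus R = 1/(27) = 1/27.

R = 1/27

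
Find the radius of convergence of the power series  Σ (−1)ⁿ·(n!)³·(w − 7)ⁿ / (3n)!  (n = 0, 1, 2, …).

Apply the ratio test: |a_{n+1}| / |a_n| = (n+1)³/[(3n+1)·(3n+2)·(3n+3)], which tends to 1/27 as n → ∞.
Hence the series converges for |w − 7| < 1/(1/27) = 27, so the radius of convergence is 27.

R = 27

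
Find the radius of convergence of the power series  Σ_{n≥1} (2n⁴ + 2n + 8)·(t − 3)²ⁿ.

By the ratio test, |a_{n+1}/a_n| = (2(n+1)⁴ + 2(n+1) + 8)/(2n⁴ + 2n + 8) → 1.
Since the exponent of (t − 3) increases by 2 each term, convergence requires |t − 3|² < 1, hence R = 1.

R = 1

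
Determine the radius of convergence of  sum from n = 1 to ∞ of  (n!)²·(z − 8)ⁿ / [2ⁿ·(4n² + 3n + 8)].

R = 0

The ratio of consecutive coefficients is (n+1)² · 1/2 · (4n² + 3n + 8)/(4(n+1)² + 3(n+1) + 8) → ∞.
Since the ratio → ∞, the series diverges for every z ≠ 8, and R = 0.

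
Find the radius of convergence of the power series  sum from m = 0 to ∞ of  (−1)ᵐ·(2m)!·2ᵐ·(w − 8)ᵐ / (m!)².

R = 1/8

Apply the ratio test: |a_{m+1}| / |a_m| = (2m+1)·(2m+2)/(m+1)² · 2, which tends to 8 as m → ∞.
The series converges when 8 · |w − 8| < 1, giving R = 1/8.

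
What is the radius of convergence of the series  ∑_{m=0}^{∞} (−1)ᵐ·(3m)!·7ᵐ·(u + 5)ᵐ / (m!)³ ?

The ratio of consecutive coefficients is (3m+1)·(3m+2)·(3m+3)/(m+1)³ · 7 → 189.
Hence the series converges for |u + 5| < 1/(189) = 1/189, so the radius of convergence is 1/189.

R = 1/189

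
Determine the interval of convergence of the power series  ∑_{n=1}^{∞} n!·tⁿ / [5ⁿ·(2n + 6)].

The ratio of consecutive coefficients is (n+1) · 1/5 · (2n + 6)/(2(n+1) + 6) → ∞.
Since the ratio → ∞, the series diverges for every t ≠ 0, and R = 0.

{0}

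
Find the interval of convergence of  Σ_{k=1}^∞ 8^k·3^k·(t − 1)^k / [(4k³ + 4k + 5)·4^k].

By the ratio test, |a_{k+1}/a_k| = [(4k³ + 4k + 5)/(4(k+1)³ + 4(k+1) + 5)] · 8·3/4 → 6.
The series converges when 6 · |t − 1| < 1, giving R = 1/6.
At t = 7/6: absolute convergence follows by limit comparison with Σ 1/k³.
Check t = 5/6: absolute convergence follows by limit comparison with Σ 1/k³.

[5/6, 7/6]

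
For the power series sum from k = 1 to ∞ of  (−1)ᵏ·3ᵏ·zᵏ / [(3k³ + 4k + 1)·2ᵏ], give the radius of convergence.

Ratio test: |a_{k+1}/a_k| = [(3k³ + 4k + 1)/(3(k+1)³ + 4(k+1) + 1)] · 3/2 → 3/2 as k → ∞.
Thus R = 1/(3/2) = 2/3.

R = 2/3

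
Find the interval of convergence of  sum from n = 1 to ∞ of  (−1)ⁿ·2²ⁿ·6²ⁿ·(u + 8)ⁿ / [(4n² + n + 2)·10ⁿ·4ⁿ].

The ratio of consecutive coefficients is [(4n² + n + 2)/(4(n+1)² + (n+1) + 2)] · 4·36/(10·4) → 18/5.
Convergence for |u + 8| · 18/5 < 1, i.e. |u + 8| < 5/18. So R = 5/18.
When u = -139/18, the terms are on the order of 1/n², so the series converges absolutely by comparison with the p-series (p = 2 > 1).
Endpoint u = -149/18: the terms are on the order of 1/n², so the series converges absolutely by comparison with the p-series (p = 2 > 1).

[-149/18, -139/18]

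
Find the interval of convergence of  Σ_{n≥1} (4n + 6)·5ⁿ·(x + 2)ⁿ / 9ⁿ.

(-19/5, -1/5)

Apply the ratio test: |a_{n+1}| / |a_n| = [(4(n+1) + 6)/(4n + 6)] · 5/9, which tends to 5/9 as n → ∞.
Thus R = 1/(5/9) = 9/5.
Check x = -1/5: the terms do not tend to 0, so the series diverges.
Endpoint x = -19/5: the terms do not tend to 0, so the series diverges.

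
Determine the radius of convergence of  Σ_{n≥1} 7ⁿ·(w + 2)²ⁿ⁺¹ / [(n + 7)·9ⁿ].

R = 3√7/7

The ratio of consecutive coefficients is [(n + 7)/((n+1) + 7)] · 7/9 → 7/9.
Successive powers of (w + 2) differ by 2, so the series converges when |w + 2|² · 7/9 < 1, i.e. |w + 2| < √(9/7). So R = 3√7/7.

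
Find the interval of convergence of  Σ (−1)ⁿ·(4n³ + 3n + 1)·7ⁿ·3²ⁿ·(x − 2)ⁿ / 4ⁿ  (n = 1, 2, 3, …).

(122/63, 130/63)

By the ratio test, |a_{n+1}/a_n| = [(4(n+1)³ + 3(n+1) + 1)/(4n³ + 3n + 1)] · 7·9/4 → 63/4.
Convergence for |x − 2| · 63/4 < 1, i.e. |x − 2| < 4/63. So R = 4/63.
Check x = 130/63: the n-th term does not approach 0; divergence by the term test.
Check x = 122/63: the terms have absolute value of order n³, which does not tend to 0, so the series diverges by the divergence test.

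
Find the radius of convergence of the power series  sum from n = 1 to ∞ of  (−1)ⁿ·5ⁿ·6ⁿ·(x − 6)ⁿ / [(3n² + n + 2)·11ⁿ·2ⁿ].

The ratio of consecutive coefficients is [(3n² + n + 2)/(3(n+1)² + (n+1) + 2)] · 5·6/(11·2) → 15/11.
Convergence for |x − 6| · 15/11 < 1, i.e. |x − 6| < 11/15. So R = 11/15.

R = 11/15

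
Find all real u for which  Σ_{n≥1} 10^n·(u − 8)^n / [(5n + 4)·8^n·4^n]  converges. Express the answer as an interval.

Apply the ratio test: |a_{n+1}| / |a_n| = [(5n + 4)/(5(n+1) + 4)] · 10/(8·4), which tends to 5/16 as n → ∞.
Thus R = 1/(5/16) = 16/5.
Endpoint u = 56/5: the terms behave like c/n; limit comparison with the harmonic series gives divergence.
At u = 24/5: convergence follows from the alternating series test (terms decrease monotonically to 0).

[24/5, 56/5)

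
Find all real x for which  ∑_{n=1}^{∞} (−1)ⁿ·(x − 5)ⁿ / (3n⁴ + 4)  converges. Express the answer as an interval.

[4, 6]

Apply the ratio test: |a_{n+1}| / |a_n| = (3n⁴ + 4)/(3(n+1)⁴ + 4), which tends to 1 as n → ∞.
Hence R = 1.
Endpoint x = 6: the terms are on the order of 1/n⁴, so the series converges absolutely by comparison with the p-series (p = 4 > 1).
Check x = 4: the terms are on the order of 1/n⁴, so the series converges absolutely by comparison with the p-series (p = 4 > 1).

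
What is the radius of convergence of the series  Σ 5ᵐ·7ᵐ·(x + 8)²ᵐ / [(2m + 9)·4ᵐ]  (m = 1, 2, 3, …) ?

Apply the ratio test: |a_{m+1}| / |a_m| = [(2m + 9)/(2(m+1) + 9)] · 5·7/4, which tends to 35/4 as m → ∞.
Successive powers of (x + 8) differ by 2, so the series converges when |x + 8|² · 35/4 < 1, i.e. |x + 8| < √(4/35). So R = 2√35/35.

R = 2√35/35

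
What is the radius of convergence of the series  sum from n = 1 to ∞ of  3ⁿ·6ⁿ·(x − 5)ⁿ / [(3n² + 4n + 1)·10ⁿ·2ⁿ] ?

R = 10/9

The ratio of consecutive coefficients is [(3n² + 4n + 1)/(3(n+1)² + 4(n+1) + 1)] · 3·6/(10·2) → 9/10.
The series converges when 9/10 · |x − 5| < 1, giving R = 10/9.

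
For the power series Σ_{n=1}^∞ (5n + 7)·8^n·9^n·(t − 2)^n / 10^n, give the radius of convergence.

By the ratio test, |a_{n+1}/a_n| = [(5(n+1) + 7)/(5n + 7)] · 8·9/10 → 36/5.
Convergence for |t − 2| · 36/5 < 1, i.e. |t − 2| < 5/36. So R = 5/36.

R = 5/36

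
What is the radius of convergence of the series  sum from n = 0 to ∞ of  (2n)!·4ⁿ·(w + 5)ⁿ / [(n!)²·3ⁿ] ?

Ratio test: |a_{n+1}/a_n| = (2n+1)·(2n+2)/(n+1)² · 4/3 → 16/3 as n → ∞.
Convergence for |w + 5| · 16/3 < 1, i.e. |w + 5| < 3/16. So R = 3/16.

R = 3/16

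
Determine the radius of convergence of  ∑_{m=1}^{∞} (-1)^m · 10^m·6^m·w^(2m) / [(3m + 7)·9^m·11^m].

R = √165/10

Apply the ratio test: |a_{m+1}| / |a_m| = [(3m + 7)/(3(m+1) + 7)] · 10·6/(9·11), which tends to 20/33 as m → ∞.
Since the exponent of w increases by 2 each term, convergence requires |w|² < 33/20, hence R = √165/10.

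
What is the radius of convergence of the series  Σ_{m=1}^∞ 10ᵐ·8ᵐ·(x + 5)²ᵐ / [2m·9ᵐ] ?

By the ratio test, |a_{m+1}/a_m| = [2m/2(m+1)] · 10·8/9 → 80/9.
Writing y = (x + 5)², the series in y has radius 9/80, so |x + 5| < √(9/80) and R = 3√5/20.

R = 3√5/20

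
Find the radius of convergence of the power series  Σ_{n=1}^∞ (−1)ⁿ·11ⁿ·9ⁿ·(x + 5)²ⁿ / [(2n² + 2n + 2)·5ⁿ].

R = √55/33

The ratio of consecutive coefficients is [(2n² + 2n + 2)/(2(n+1)² + 2(n+1) + 2)] · 11·9/5 → 99/5.
Successive powers of (x + 5) differ by 2, so the series converges when |x + 5|² · 99/5 < 1, i.e. |x + 5| < √(5/99). So R = √55/33.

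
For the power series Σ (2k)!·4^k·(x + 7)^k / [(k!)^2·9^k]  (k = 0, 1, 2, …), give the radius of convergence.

The ratio of consecutive coefficients is (2k+1)·(2k+2)/(k+1)² · 4/9 → 16/9.
Thus R = 1/(16/9) = 9/16.

R = 9/16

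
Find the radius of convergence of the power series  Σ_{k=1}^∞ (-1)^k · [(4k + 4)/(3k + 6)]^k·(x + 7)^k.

R = 3/4

Applying the root test, |a_k|^(1/k) = (4k + 4)/(3k + 6) → 4/3.
Convergence for |x + 7| · 4/3 < 1, i.e. |x + 7| < 3/4. So R = 3/4.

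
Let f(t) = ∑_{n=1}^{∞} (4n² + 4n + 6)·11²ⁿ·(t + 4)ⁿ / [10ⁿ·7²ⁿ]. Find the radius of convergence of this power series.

R = 490/121

Ratio test: |a_{n+1}/a_n| = [(4(n+1)² + 4(n+1) + 6)/(4n² + 4n + 6)] · 121/(10·49) → 121/490 as n → ∞.
Convergence for |t + 4| · 121/490 < 1, i.e. |t + 4| < 490/121. So R = 490/121.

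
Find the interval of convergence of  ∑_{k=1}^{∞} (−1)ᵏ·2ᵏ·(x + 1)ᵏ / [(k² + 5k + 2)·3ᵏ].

[-5/2, 1/2]

Ratio test: |a_{k+1}/a_k| = [(k² + 5k + 2)/((k+1)² + 5(k+1) + 2)] · 2/3 → 2/3 as k → ∞.
Hence the series converges for |x + 1| < 1/(2/3) = 3/2, so the radius of convergence is 3/2.
At x = 1/2: the series is dominated by a constant times Σ 1/k², which converges (p = 2 > 1).
When x = -5/2, the terms are on the order of 1/k², so the series converges absolutely by comparison with the p-series (p = 2 > 1).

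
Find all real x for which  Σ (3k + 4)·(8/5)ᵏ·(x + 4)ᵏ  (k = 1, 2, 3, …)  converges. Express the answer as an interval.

Apply the ratio test: |a_{k+1}| / |a_k| = [(3(k+1) + 4)/(3k + 4)] · 8/5, which tends to 8/5 as k → ∞.
The series converges when 8/5 · |x + 4| < 1, giving R = 5/8.
When x = -27/8, the terms do not tend to 0, so the series diverges.
Check x = -37/8: the terms have absolute value of order k, which does not tend to 0, so the series diverges by the divergence test.

(-37/8, -27/8)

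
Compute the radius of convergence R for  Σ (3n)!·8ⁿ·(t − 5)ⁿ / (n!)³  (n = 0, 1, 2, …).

R = 1/216

Apply the ratio test: |a_{n+1}| / |a_n| = (3n+1)·(3n+2)·(3n+3)/(n+1)³ · 8, which tends to 216 as n → ∞.
Thus R = 1/(216) = 1/216.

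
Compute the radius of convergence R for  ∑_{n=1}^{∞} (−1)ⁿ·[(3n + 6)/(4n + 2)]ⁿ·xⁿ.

Root test: |a_n|^(1/n) = (3n + 6)/(4n + 2) → 3/4.
Convergence for |x| · 3/4 < 1, i.e. |x| < 4/3. So R = 4/3.

R = 4/3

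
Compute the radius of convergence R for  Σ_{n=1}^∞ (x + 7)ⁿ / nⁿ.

Applying the root test, |a_n|^(1/n) = 1/n → 0.
The limit is 0 for every x, so R = ∞.

R = ∞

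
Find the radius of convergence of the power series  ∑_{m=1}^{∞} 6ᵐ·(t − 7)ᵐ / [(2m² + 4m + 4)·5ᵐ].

R = 5/6

By the ratio test, |a_{m+1}/a_m| = [(2m² + 4m + 4)/(2(m+1)² + 4(m+1) + 4)] · 6/5 → 6/5.
Hence the series converges for |t − 7| < 1/(6/5) = 5/6, so the radius of convergence is 5/6.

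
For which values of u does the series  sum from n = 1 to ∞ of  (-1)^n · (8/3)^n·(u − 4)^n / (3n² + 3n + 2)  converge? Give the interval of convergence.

Apply the ratio test: |a_{n+1}| / |a_n| = [(3n² + 3n + 2)/(3(n+1)² + 3(n+1) + 2)] · 8/3, which tends to 8/3 as n → ∞.
The series converges when 8/3 · |u − 4| < 1, giving R = 3/8.
When u = 35/8, absolute convergence follows by limit comparison with Σ 1/n².
Check u = 29/8: the series is dominated by a constant times Σ 1/n², which converges (p = 2 > 1).

[29/8, 35/8]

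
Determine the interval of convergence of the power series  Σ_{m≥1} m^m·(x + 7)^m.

{-7}

Applying the root test, |a_m|^(1/m) = m → ∞.
Since the m-th root of |a_m| is unbounded, the series converges only at x = -7; R = 0.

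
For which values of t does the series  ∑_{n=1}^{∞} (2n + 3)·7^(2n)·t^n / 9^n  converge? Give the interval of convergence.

(-9/49, 9/49)

The ratio of consecutive coefficients is [(2(n+1) + 3)/(2n + 3)] · 49/9 → 49/9.
The series converges when 49/9 · |t| < 1, giving R = 9/49.
When t = 9/49, the terms have absolute value of order n, which does not tend to 0, so the series diverges by the divergence test.
Endpoint t = -9/49: the terms do not tend to 0, so the series diverges.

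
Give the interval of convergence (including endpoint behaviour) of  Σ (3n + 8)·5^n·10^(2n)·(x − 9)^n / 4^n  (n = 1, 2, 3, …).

(1124/125, 1126/125)

The ratio of consecutive coefficients is [(3(n+1) + 8)/(3n + 8)] · 5·100/4 → 125.
Hence the series converges for |x − 9| < 1/(125) = 1/125, so the radius of convergence is 1/125.
When x = 1126/125, the terms do not tend to 0, so the series diverges.
At x = 1124/125: the terms have absolute value of order n, which does not tend to 0, so the series diverges by the divergence test.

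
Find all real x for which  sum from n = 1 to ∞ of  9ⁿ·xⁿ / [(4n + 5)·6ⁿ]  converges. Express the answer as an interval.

[-2/3, 2/3)

Ratio test: |a_{n+1}/a_n| = [(4n + 5)/(4(n+1) + 5)] · 9/6 → 3/2 as n → ∞.
Hence the series converges for |x| < 1/(3/2) = 2/3, so the radius of convergence is 2/3.
Check x = 2/3: comparison with the harmonic series Σ 1/n shows the series diverges.
When x = -2/3, an alternating series whose terms decrease to 0 in absolute value, so it converges by the Leibniz criterion.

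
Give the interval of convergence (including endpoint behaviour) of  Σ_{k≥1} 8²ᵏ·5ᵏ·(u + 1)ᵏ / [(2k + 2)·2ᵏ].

[-161/160, -159/160)

Ratio test: |a_{k+1}/a_k| = [(2k + 2)/(2(k+1) + 2)] · 64·5/2 → 160 as k → ∞.
Hence the series converges for |u + 1| < 1/(160) = 1/160, so the radius of convergence is 1/160.
Endpoint u = -159/160: comparison with the harmonic series Σ 1/k shows the series diverges.
When u = -161/160, the terms alternate in sign and decrease monotonically to 0 in absolute value (size ~ c/k), so the alternating series test gives convergence.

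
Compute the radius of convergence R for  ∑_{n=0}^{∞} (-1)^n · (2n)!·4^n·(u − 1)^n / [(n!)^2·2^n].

Apply the ratio test: |a_{n+1}| / |a_n| = (2n+1)·(2n+2)/(n+1)² · 4/2, which tends to 8 as n → ∞.
The series converges when 8 · |u − 1| < 1, giving R = 1/8.

R = 1/8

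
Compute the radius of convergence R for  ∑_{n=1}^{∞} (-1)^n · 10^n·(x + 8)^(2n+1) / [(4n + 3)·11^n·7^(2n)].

By the ratio test, |a_{n+1}/a_n| = [(4n + 3)/(4(n+1) + 3)] · 10/(11·49) → 10/539.
Successive powers of (x + 8) differ by 2, so the series converges when |x + 8|² · 10/539 < 1, i.e. |x + 8| < √(539/10). So R = 7√110/10.

R = 7√110/10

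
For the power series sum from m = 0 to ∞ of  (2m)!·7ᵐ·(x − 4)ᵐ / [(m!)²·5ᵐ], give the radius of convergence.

R = 5/28

By the ratio test, |a_{m+1}/a_m| = (2m+1)·(2m+2)/(m+1)² · 7/5 → 28/5.
Thus R = 1/(28/5) = 5/28.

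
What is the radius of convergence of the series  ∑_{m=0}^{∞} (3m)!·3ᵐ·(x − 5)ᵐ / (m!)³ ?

Ratio test: |a_{m+1}/a_m| = (3m+1)·(3m+2)·(3m+3)/(m+1)³ · 3 → 81 as m → ∞.
Convergence for |x − 5| · 81 < 1, i.e. |x − 5| < 1/81. So R = 1/81.

R = 1/81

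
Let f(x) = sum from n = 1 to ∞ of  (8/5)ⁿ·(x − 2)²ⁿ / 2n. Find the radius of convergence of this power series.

The ratio of consecutive coefficients is [2n/2(n+1)] · 8/5 → 8/5.
Since the exponent of (x − 2) increases by 2 each term, convergence requires |x − 2|² < 5/8, hence R = √10/4.

R = √10/4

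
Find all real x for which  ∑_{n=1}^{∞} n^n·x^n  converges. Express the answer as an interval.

By the Cauchy root test, |a_n|^(1/n) = n → ∞.
Since the n-th root of |a_n| is unbounded, the series converges only at x = 0; R = 0.

{0}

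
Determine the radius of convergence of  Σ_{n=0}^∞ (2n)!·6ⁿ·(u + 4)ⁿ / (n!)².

By the ratio test, |a_{n+1}/a_n| = (2n+1)·(2n+2)/(n+1)² · 6 → 24.
The series converges when 24 · |u + 4| < 1, giving R = 1/24.

R = 1/24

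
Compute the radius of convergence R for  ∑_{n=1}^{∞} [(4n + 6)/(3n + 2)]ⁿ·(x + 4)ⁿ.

R = 3/4

By the Cauchy root test, |a_n|^(1/n) = (4n + 6)/(3n + 2) → 4/3.
The series converges when 4/3 · |x + 4| < 1, giving R = 3/4.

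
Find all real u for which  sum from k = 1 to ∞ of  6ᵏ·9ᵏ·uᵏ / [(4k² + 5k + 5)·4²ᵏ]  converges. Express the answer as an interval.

[-8/27, 8/27]

The ratio of consecutive coefficients is [(4k² + 5k + 5)/(4(k+1)² + 5(k+1) + 5)] · 6·9/16 → 27/8.
Thus R = 1/(27/8) = 8/27.
When u = 8/27, the terms are on the order of 1/k², so the series converges absolutely by comparison with the p-series (p = 2 > 1).
Endpoint u = -8/27: the terms are on the order of 1/k², so the series converges absolutely by comparison with the p-series (p = 2 > 1).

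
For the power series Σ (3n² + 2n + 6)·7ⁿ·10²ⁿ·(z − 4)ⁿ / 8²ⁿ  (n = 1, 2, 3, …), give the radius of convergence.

R = 16/175

The ratio of consecutive coefficients is [(3(n+1)² + 2(n+1) + 6)/(3n² + 2n + 6)] · 7·100/64 → 175/16.
The series converges when 175/16 · |z − 4| < 1, giving R = 16/175.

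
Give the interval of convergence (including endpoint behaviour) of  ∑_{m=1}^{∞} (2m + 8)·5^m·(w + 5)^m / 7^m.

The ratio of consecutive coefficients is [(2(m+1) + 8)/(2m + 8)] · 5/7 → 5/7.
Convergence for |w + 5| · 5/7 < 1, i.e. |w + 5| < 7/5. So R = 7/5.
When w = -18/5, the terms have absolute value of order m, which does not tend to 0, so the series diverges by the divergence test.
Check w = -32/5: the terms have absolute value of order m, which does not tend to 0, so the series diverges by the divergence test.

(-32/5, -18/5)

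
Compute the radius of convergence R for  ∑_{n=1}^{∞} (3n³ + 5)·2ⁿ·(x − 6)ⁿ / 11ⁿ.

Apply the ratio test: |a_{n+1}| / |a_n| = [(3(n+1)³ + 5)/(3n³ + 5)] · 2/11, which tends to 2/11 as n → ∞.
The series converges when 2/11 · |x − 6| < 1, giving R = 11/2.

R = 11/2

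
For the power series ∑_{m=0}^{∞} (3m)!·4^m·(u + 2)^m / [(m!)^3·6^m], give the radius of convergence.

R = 1/18

By the ratio test, |a_{m+1}/a_m| = (3m+1)·(3m+2)·(3m+3)/(m+1)³ · 4/6 → 18.
Thus R = 1/(18) = 1/18.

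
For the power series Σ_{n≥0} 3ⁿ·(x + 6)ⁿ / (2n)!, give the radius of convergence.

R = ∞

Ratio test: |a_{n+1}/a_n| = 3 · 1/[(2n+1)·(2n+2)] → 0 as n → ∞.
Since the limit is 0 < 1 for every x, the series converges on all of ℝ and R = ∞.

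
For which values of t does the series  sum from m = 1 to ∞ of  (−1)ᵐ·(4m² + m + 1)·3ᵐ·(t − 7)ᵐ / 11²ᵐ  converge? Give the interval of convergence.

(-100/3, 142/3)

Apply the ratio test: |a_{m+1}| / |a_m| = [(4(m+1)² + (m+1) + 1)/(4m² + m + 1)] · 3/121, which tends to 3/121 as m → ∞.
Convergence for |t − 7| · 3/121 < 1, i.e. |t − 7| < 121/3. So R = 121/3.
When t = 142/3, the terms have absolute value of order m², which does not tend to 0, so the series diverges by the divergence test.
When t = -100/3, the terms do not tend to 0, so the series diverges.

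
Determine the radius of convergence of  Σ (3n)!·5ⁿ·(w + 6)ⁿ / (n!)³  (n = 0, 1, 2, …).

R = 1/135

Ratio test: |a_{n+1}/a_n| = (3n+1)·(3n+2)·(3n+3)/(n+1)³ · 5 → 135 as n → ∞.
Convergence for |w + 6| · 135 < 1, i.e. |w + 6| < 1/135. So R = 1/135.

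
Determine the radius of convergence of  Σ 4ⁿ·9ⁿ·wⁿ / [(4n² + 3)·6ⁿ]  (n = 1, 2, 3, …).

R = 1/6

Apply the ratio test: |a_{n+1}| / |a_n| = [(4n² + 3)/(4(n+1)² + 3)] · 4·9/6, which tends to 6 as n → ∞.
The series converges when 6 · |w| < 1, giving R = 1/6.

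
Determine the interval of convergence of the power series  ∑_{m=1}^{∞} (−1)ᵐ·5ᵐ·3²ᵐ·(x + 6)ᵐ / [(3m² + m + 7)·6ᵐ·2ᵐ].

[-94/15, -86/15]

The ratio of consecutive coefficients is [(3m² + m + 7)/(3(m+1)² + (m+1) + 7)] · 5·9/(6·2) → 15/4.
Convergence for |x + 6| · 15/4 < 1, i.e. |x + 6| < 4/15. So R = 4/15.
Check x = -86/15: the terms are on the order of 1/m², so the series converges absolutely by comparison with the p-series (p = 2 > 1).
When x = -94/15, the terms are on the order of 1/m², so the series converges absolutely by comparison with the p-series (p = 2 > 1).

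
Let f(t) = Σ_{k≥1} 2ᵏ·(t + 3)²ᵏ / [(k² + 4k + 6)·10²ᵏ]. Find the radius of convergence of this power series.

R = 5√2

The ratio of consecutive coefficients is [(k² + 4k + 6)/((k+1)² + 4(k+1) + 6)] · 2/100 → 1/50.
Since the exponent of (t + 3) increases by 2 each term, convergence requires |t + 3|² < 50, hence R = 5√2.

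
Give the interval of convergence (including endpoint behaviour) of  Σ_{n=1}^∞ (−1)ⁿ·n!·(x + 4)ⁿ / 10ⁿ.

Apply the ratio test: |a_{n+1}| / |a_n| = (n+1) · 1/10, which tends to ∞ as n → ∞.
The terms grow without bound for any (x + 4) ≠ 0, so R = 0 (convergence only at x = -4).

{-4}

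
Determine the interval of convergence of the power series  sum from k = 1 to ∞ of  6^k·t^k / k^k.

Applying the root test, |a_k|^(1/k) = 6/k → 0.
Since the k-th root of |a_k| tends to 0, the series converges for all real t; R = ∞.

(−∞, ∞)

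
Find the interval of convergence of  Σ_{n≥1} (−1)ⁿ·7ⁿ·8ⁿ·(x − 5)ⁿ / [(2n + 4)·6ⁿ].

Ratio test: |a_{n+1}/a_n| = [(2n + 4)/(2(n+1) + 4)] · 7·8/6 → 28/3 as n → ∞.
The series converges when 28/3 · |x − 5| < 1, giving R = 3/28.
At x = 143/28: an alternating series whose terms decrease to 0 in absolute value, so it converges by the Leibniz criterion.
When x = 137/28, the terms behave like c/n; limit comparison with the harmonic series gives divergence.

(137/28, 143/28]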